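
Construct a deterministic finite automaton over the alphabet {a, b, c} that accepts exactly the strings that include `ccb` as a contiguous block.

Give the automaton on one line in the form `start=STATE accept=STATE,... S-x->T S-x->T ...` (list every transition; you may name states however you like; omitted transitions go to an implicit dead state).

start=q0 accept=q3 q0-a->q0 q0-b->q0 q0-c->q1 q1-a->q0 q1-b->q0 q1-c->q2 q2-a->q0 q2-b->q3 q2-c->q2 q3-a->q3 q3-b->q3 q3-c->q3

Track how much of `ccb` has been matched so far: state q0 is no progress, q3 is the absorbing accept state reached once `ccb` has occurred. Intermediate states record partial matches; on a mismatch, fall back to the longest reusable overlap.
        a   b   c  
>  q0   q0  q0  q1 
   q1   q0  q0  q2 
   q2   q0  q3  q2 
 * q3   q3  q3  q3 
(> = start, * = accepting)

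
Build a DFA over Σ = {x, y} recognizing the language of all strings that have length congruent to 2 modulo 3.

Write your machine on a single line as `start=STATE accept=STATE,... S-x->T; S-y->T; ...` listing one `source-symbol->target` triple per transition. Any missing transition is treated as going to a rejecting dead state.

Count input length modulo 3: every symbol advances one step around the cycle A → B → C → A. Accept at C.
3 states suffice.
       x  y 
>  A   B  B 
   B   C  C 
 * C   A  A 
(> = start, * = accepting)

start=A; accept=C; A-x->B; A-y->B; B-x->C; B-y->C; C-x->A; C-y->A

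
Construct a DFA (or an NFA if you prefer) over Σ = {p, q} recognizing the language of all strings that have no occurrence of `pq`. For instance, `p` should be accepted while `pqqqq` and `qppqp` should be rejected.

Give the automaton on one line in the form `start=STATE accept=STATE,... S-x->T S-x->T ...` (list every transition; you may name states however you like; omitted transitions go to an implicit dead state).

This is the complement of 'contains `pq`'. Use the same substring-matching states — s0 through s2 holding how much of `pq` has just been matched — but flip the accepting set: everything except the trap s2 accepts.
3 states suffice.
        p   q  
>* s0   s1  s0 
 * s1   s1  s2 
   s2   s2  s2 
(> = start, * = accepting)

start=s0 accept=s0,s1 s0-p->s1 s0-q->s0 s1-p->s1 s1-q->s2 s2-p->s2 s2-q->s2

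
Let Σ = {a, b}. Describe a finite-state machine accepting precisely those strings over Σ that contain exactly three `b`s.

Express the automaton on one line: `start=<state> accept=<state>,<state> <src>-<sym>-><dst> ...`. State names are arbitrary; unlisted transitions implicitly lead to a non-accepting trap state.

start=q0 accept=q3 q0-a->q0 q0-b->q1 q1-a->q1 q1-b->q2 q2-a->q2 q2-b->q3 q3-a->q3 q3-b->q4 q4-a->q4 q4-b->q4

Only the number of `b`s matters, and only up to 4. Make a chain q0 → q1 → q2 → q3 → q4 advanced by each `b` (with q4 absorbing); every other symbol self-loops. The accepting set is {q3}.
        a   b  
>  q0   q0  q1 
   q1   q1  q2 
   q2   q2  q3 
 * q3   q3  q4 
   q4   q4  q4 
(> = start, * = accepting)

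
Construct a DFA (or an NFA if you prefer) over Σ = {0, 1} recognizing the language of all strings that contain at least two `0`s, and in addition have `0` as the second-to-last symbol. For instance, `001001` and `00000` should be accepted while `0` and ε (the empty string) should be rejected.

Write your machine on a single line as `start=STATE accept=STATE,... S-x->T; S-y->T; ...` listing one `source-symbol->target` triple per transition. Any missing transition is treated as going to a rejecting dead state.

Run two small machines in parallel and take their product. One (4 states) tracks the count of `0`s, saturating at 3; the other (7 states) tracks the last 2 symbols read. Each combined state is a pair, one component from each; accept when both components accept. After merging equivalent states the machine shrinks.
6 states suffice.
        0   1  
>  q0   q1  q0 
   q1   q2  q3 
 * q2   q2  q4 
   q3   q5  q3 
 * q4   q5  q3 
   q5   q2  q4 
(> = start, * = accepting)

start=q0; accept=q2,q4; q0-0->q1; q0-1->q0; q1-0->q2; q1-1->q3; q2-0->q2; q2-1->q4; q3-0->q5; q3-1->q3; q4-0->q5; q4-1->q3; q5-0->q2; q5-1->q4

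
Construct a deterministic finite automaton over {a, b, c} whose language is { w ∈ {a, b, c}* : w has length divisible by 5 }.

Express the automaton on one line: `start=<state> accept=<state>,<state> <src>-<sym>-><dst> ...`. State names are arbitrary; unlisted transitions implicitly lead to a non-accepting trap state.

Only the length mod 5 matters, so use a 5-cycle: from any state, every input symbol moves to the next state, wrapping S4 back to S0. Mark S0 accepting.
5 states suffice.
        a   b   c  
>* S0   S1  S1  S1 
   S1   S2  S2  S2 
   S2   S3  S3  S3 
   S3   S4  S4  S4 
   S4   S0  S0  S0 
(> = start, * = accepting)

start=S0 accept=S0 S0-a->S1 S0-b->S1 S0-c->S1 S1-a->S2 S1-b->S2 S1-c->S2 S2-a->S3 S2-b->S3 S2-c->S3 S3-a->S4 S3-b->S4 S3-c->S4 S4-a->S0 S4-b->S0 S4-c->S0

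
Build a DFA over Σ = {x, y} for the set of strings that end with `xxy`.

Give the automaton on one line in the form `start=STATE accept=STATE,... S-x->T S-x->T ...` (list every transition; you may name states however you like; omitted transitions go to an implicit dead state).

start=q0 accept=q3 q0-x->q1 q0-y->q0 q1-x->q2 q1-y->q0 q2-x->q2 q2-y->q3 q3-x->q1 q3-y->q0

Remember how much of `xxy` the current input suffix matches. State q0 means no match yet; q1 means the last symbol is `x`; q2 means the last 2 symbols are `xx`; q3 means the last 3 symbols are `xxy`. Only q3 accepts. On a mismatch, fall back to the longest proper suffix that is still a prefix of `xxy`.
With 4 states:
        x   y  
>  q0   q1  q0 
   q1   q2  q0 
   q2   q2  q3 
 * q3   q1  q0 
(> = start, * = accepting)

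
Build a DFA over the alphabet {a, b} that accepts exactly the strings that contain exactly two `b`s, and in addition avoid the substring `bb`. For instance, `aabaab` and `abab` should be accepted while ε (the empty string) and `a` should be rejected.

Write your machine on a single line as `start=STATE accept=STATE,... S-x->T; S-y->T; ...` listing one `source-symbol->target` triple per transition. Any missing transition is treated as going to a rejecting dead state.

start=q0; accept=q4; q0-a->q0; q0-b->q1; q1-a->q2; q1-b->q3; q2-a->q2; q2-b->q4; q3-a->q3; q3-b->q3; q4-a->q4; q4-b->q3

Handle the two conditions separately and then intersect. The first has 4 states tracking the count of `b`s, saturating at 3; the second has 3 states tracking partial matches of the forbidden pattern `bb`. A product state is a pair (one from each), accepting exactly when both do. Equivalent product states are then merged.
5 states suffice.
        a   b  
>  q0   q0  q1 
   q1   q2  q3 
   q2   q2  q4 
   q3   q3  q3 
 * q4   q4  q3 
(> = start, * = accepting)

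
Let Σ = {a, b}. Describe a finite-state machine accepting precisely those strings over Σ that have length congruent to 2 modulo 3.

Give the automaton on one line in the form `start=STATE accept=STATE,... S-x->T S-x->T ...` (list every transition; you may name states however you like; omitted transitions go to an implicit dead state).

Count input length modulo 3: every symbol advances one step around the cycle q0 → q1 → q2 → q0. Accept at q2.
3 states suffice.
        a   b  
>  q0   q1  q1 
   q1   q2  q2 
 * q2   q0  q0 
(> = start, * = accepting)

start=q0 accept=q2 q0-a->q1 q0-b->q1 q1-a->q2 q1-b->q2 q2-a->q0 q2-b->q0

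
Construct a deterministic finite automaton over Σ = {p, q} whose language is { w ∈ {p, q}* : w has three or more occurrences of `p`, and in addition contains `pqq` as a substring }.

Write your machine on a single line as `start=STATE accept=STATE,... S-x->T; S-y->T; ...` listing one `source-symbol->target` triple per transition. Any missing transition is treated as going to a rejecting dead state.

Run two small machines in parallel and take their product. The first has 5 states tracking the count of `p`s, saturating at 4; the second has 4 states tracking whether and how much of `pqq` has been seen. A product state is a pair (one from each), accepting exactly when both do. After merging equivalent states the machine shrinks.
10 states suffice.
        p   q  
>  s0   s1  s0 
   s1   s2  s3 
   s2   s4  s5 
   s3   s2  s6 
   s4   s4  s7 
   s5   s4  s8 
   s6   s8  s6 
   s7   s4  s9 
   s8   s9  s8 
 * s9   s9  s9 
(> = start, * = accepting)

start=s0; accept=s9; s0-p->s1; s0-q->s0; s1-p->s2; s1-q->s3; s2-p->s4; s2-q->s5; s3-p->s2; s3-q->s6; s4-p->s4; s4-q->s7; s5-p->s4; s5-q->s8; s6-p->s8; s6-q->s6; s7-p->s4; s7-q->s9; s8-p->s9; s8-q->s8; s9-p->s9; s9-q->s9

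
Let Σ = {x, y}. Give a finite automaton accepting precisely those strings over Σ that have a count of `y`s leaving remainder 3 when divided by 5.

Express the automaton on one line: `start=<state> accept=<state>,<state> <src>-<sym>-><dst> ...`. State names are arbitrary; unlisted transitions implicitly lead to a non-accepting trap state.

start=q0 accept=q3 q0-x->q0 q0-y->q1 q1-x->q1 q1-y->q2 q2-x->q2 q2-y->q3 q3-x->q3 q3-y->q4 q4-x->q4 q4-y->q0

Keep the running count of `y`s modulo 5: each `y` advances along the cycle q0 → q1 → q2 → q3 → q4 → q0 while other symbols loop. Accept at q3.
A 5-state machine:
        x   y  
>  q0   q0  q1 
   q1   q1  q2 
   q2   q2  q3 
 * q3   q3  q4 
   q4   q4  q0 
(> = start, * = accepting)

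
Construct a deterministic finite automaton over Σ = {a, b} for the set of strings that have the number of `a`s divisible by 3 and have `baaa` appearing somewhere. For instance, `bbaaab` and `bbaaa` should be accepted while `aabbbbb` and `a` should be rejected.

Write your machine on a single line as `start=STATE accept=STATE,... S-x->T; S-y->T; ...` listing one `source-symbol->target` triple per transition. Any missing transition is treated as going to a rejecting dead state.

Build one automaton per condition and run them in lockstep. The first has 3 states tracking the count of `a`s modulo 3; the second has 5 states tracking whether and how much of `baaa` has been seen. A product state is a pair (one from each), accepting exactly when both do.
With 15 states:
          a    b  
>  q0     q1   q2 
   q1     q3   q4 
   q2     q5   q2 
   q3     q0   q6 
   q4     q7   q4 
   q5     q8   q4 
   q6     q9   q6 
   q7    q10   q6 
   q8    q11   q6 
   q9    q12   q2 
   q10   q13   q2 
 * q11   q13  q11 
   q12   q14   q4 
   q13   q14  q13 
   q14   q11  q14 
(> = start, * = accepting)

start=q0; accept=q11; q0-a->q1; q0-b->q2; q1-a->q3; q1-b->q4; q2-a->q5; q2-b->q2; q3-a->q0; q3-b->q6; q4-a->q7; q4-b->q4; q5-a->q8; q5-b->q4; q6-a->q9; q6-b->q6; q7-a->q10; q7-b->q6; q8-a->q11; q8-b->q6; q9-a->q12; q9-b->q2; q10-a->q13; q10-b->q2; q11-a->q13; q11-b->q11; q12-a->q14; q12-b->q4; q13-a->q14; q13-b->q13; q14-a->q11; q14-b->q14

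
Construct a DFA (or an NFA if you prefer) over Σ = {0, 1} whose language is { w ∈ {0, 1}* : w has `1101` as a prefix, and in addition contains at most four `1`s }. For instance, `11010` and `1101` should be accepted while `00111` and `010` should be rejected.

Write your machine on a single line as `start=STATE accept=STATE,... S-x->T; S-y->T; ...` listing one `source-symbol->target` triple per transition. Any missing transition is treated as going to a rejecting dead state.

Handle the two conditions separately and then intersect. One (6 states) tracks whether the input so far still matches the prefix `1101`; the other (6 states) tracks the count of `1`s, saturating at 5. Each combined state is a pair, one component from each; accept when both components accept.
13 states suffice.
          0    1  
>  q0     q1   q2 
   q1     q1   q3 
   q2     q3   q4 
   q3     q3   q5 
   q4     q6   q7 
   q5     q5   q7 
   q6     q5   q8 
   q7     q7   q9 
 * q8     q8  q10 
   q9     q9  q11 
 * q10   q10  q12 
   q11   q11  q11 
   q12   q12  q12 
(> = start, * = accepting)

start=q0; accept=q8,q10; q0-0->q1; q0-1->q2; q1-0->q1; q1-1->q3; q2-0->q3; q2-1->q4; q3-0->q3; q3-1->q5; q4-0->q6; q4-1->q7; q5-0->q5; q5-1->q7; q6-0->q5; q6-1->q8; q7-0->q7; q7-1->q9; q8-0->q8; q8-1->q10; q9-0->q9; q9-1->q11; q10-0->q10; q10-1->q12; q11-0->q11; q11-1->q11; q12-0->q12; q12-1->q12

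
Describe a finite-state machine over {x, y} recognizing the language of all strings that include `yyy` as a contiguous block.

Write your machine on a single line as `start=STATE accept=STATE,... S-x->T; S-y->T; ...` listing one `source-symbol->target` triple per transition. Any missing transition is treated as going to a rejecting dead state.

start=q0; accept=q3; q0-x->q0; q0-y->q1; q1-x->q0; q1-y->q2; q2-x->q0; q2-y->q3; q3-x->q3; q3-y->q3

Track how much of `yyy` has been matched so far: state q0 is no progress, q3 is the absorbing accept state reached once `yyy` has occurred. Intermediate states record partial matches; on a mismatch, fall back to the longest reusable overlap.
With 4 states:
        x   y  
>  q0   q0  q1 
   q1   q0  q2 
   q2   q0  q3 
 * q3   q3  q3 
(> = start, * = accepting)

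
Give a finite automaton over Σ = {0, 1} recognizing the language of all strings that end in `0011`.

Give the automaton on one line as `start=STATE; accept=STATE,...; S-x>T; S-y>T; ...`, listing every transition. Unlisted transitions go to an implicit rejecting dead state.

Let each state record the length of the longest suffix of the input read so far that is also a prefix of `0011`. q1 means the last symbol is `0`; q2 means the last 2 symbols are `00`; q3 means the last 3 symbols are `001`; q4 means the last 4 symbols are `0011`. Accept only at q4, where the string currently ends in `0011`.
With 5 states:
        0   1  
>  q0   q1  q0 
   q1   q2  q0 
   q2   q2  q3 
   q3   q1  q4 
 * q4   q1  q0 
(> = start, * = accepting)

start=q0; accept=q4; q0-0>q1; q0-1>q0; q1-0>q2; q1-1>q0; q2-0>q2; q2-1>q3; q3-0>q1; q3-1>q4; q4-0>q1; q4-1>q0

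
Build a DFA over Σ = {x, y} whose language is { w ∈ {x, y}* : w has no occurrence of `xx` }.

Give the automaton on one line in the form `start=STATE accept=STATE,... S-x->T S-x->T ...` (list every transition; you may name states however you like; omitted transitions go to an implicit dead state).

This is the complement of 'contains `xx`'. Use the same substring-matching states — A through C holding how much of `xx` has just been matched — but flip the accepting set: everything except the trap C accepts.
A 3-state machine:
       x  y 
>* A   B  A 
 * B   C  A 
   C   C  C 
(> = start, * = accepting)

start=A accept=A,B A-x->B A-y->A B-x->C B-y->A C-x->C C-y->C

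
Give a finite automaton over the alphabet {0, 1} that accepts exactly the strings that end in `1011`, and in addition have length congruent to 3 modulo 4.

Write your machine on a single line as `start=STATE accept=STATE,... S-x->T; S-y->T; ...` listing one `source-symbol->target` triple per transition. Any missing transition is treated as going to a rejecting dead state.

Run two small machines in parallel and take their product. The first has 5 states tracking how much of the suffix `1011` has currently been matched; the second has 4 states tracking the input length modulo 4. A product state is a pair (one from each), accepting exactly when both do.
20 states suffice.
          0    1  
>  s0     s1   s2 
   s1     s3   s4 
   s2     s5   s4 
   s3     s6   s7 
   s4     s8   s7 
   s5     s6   s9 
   s6     s0  s10 
   s7    s11  s10 
   s8     s0  s12 
   s9    s11  s13 
   s10   s14   s2 
   s11    s1  s15 
   s12   s14  s16 
   s13   s14   s2 
   s14    s3  s17 
   s15    s5  s18 
   s16    s5   s4 
   s17    s8  s19 
   s18    s8   s7 
 * s19   s11  s10 
(> = start, * = accepting)

start=s0; accept=s19; s0-0->s1; s0-1->s2; s1-0->s3; s1-1->s4; s2-0->s5; s2-1->s4; s3-0->s6; s3-1->s7; s4-0->s8; s4-1->s7; s5-0->s6; s5-1->s9; s6-0->s0; s6-1->s10; s7-0->s11; s7-1->s10; s8-0->s0; s8-1->s12; s9-0->s11; s9-1->s13; s10-0->s14; s10-1->s2; s11-0->s1; s11-1->s15; s12-0->s14; s12-1->s16; s13-0->s14; s13-1->s2; s14-0->s3; s14-1->s17; s15-0->s5; s15-1->s18; s16-0->s5; s16-1->s4; s17-0->s8; s17-1->s19; s18-0->s8; s18-1->s7; s19-0->s11; s19-1->s10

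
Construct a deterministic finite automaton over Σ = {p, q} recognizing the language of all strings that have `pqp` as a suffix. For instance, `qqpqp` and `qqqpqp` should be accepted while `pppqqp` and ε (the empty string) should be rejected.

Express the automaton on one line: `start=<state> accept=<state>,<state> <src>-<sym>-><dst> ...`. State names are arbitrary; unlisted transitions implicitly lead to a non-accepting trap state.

Remember how much of `pqp` the current input suffix matches. State S0 means no match yet; S1 means the last symbol is `p`; S2 means the last 2 symbols are `pq`; S3 means the last 3 symbols are `pqp`. Only S3 accepts. On a mismatch, fall back to the longest proper suffix that is still a prefix of `pqp`.
4 states suffice.
        p   q  
>  S0   S1  S0 
   S1   S1  S2 
   S2   S3  S0 
 * S3   S1  S2 
(> = start, * = accepting)

start=S0 accept=S3 S0-p->S1 S0-q->S0 S1-p->S1 S1-q->S2 S2-p->S3 S2-q->S0 S3-p->S1 S3-q->S2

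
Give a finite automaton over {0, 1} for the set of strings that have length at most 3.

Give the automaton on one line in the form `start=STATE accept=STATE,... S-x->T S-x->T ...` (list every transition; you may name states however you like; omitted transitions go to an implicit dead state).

We only need to distinguish lengths 0, 1, …, 3, and '>3'. Chain q0 → q1 → q2 → q3 → q4 on every symbol, with q4 looping. Accepting states: {q0, q1, q2, q3}.
        0   1  
>* q0   q1  q1 
 * q1   q2  q2 
 * q2   q3  q3 
 * q3   q4  q4 
   q4   q4  q4 
(> = start, * = accepting)

start=q0 accept=q0,q1,q2,q3 q0-0->q1 q0-1->q1 q1-0->q2 q1-1->q2 q2-0->q3 q2-1->q3 q3-0->q4 q3-1->q4 q4-0->q4 q4-1->q4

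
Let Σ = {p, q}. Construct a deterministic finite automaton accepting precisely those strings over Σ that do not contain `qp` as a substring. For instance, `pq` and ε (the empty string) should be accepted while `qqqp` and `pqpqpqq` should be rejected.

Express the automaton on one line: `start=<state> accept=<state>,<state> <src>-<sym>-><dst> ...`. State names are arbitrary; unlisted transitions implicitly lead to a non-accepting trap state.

start=A accept=A,B A-p->A A-q->B B-p->C B-q->B C-p->C C-q->C

Track partial matches of the forbidden pattern `qp`. State C is a dead state reached once `qp` has occurred; every other state accepts. A means no part of `qp` is currently matched.
       p  q 
>* A   A  B 
 * B   C  B 
   C   C  C 
(> = start, * = accepting)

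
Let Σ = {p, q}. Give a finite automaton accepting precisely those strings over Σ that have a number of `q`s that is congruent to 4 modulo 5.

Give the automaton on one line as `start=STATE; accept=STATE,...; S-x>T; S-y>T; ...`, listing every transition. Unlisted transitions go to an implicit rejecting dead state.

start=S0; accept=S4; S0-p>S0; S0-q>S1; S1-p>S1; S1-q>S2; S2-p>S2; S2-q>S3; S3-p>S3; S3-q>S4; S4-p>S4; S4-q>S0

The only thing that matters is how many `q`s have appeared, reduced mod 5. Use one state per residue: S0 for 0, …, S4 for 4. Reading `q` moves to the next residue; anything else stays put. S4 is accepting.
5 states suffice.
        p   q  
>  S0   S0  S1 
   S1   S1  S2 
   S2   S2  S3 
   S3   S3  S4 
 * S4   S4  S0 
(> = start, * = accepting)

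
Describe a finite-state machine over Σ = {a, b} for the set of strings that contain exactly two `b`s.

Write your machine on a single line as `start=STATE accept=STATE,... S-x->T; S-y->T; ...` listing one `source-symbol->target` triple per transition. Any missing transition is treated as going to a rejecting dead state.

start=s0; accept=s2; s0-a->s0; s0-b->s1; s1-a->s1; s1-b->s2; s2-a->s2; s2-b->s3; s3-a->s3; s3-b->s3

Only the number of `b`s matters, and only up to 3. Make a chain s0 → s1 → s2 → s3 advanced by each `b` (with s3 absorbing); every other symbol self-loops. The accepting set is {s2}.
        a   b  
>  s0   s0  s1 
   s1   s1  s2 
 * s2   s2  s3 
   s3   s3  s3 
(> = start, * = accepting)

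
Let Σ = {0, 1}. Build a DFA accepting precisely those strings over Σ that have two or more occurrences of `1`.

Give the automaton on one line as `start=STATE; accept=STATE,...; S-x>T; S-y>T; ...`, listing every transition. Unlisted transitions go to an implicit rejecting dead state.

Count `1`s, saturating at 3: states q0 through q2 mean 0 through 2 `1`s seen; q3 means more than 2. Each `1` increments (capped at q3); other symbols loop. Accept from {q2, q3}.
4 states suffice.
        0   1  
>  q0   q0  q1 
   q1   q1  q2 
 * q2   q2  q3 
 * q3   q3  q3 
(> = start, * = accepting)

start=q0; accept=q2,q3; q0-0>q0; q0-1>q1; q1-0>q1; q1-1>q2; q2-0>q2; q2-1>q3; q3-0>q3; q3-1>q3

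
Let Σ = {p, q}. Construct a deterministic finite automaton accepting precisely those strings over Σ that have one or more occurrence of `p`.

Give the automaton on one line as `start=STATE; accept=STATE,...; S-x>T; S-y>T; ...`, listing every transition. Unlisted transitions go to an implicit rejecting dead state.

start=s0; accept=s1,s2; s0-p>s1; s0-q>s0; s1-p>s2; s1-q>s1; s2-p>s2; s2-q>s2

Count `p`s, saturating at 2: state s0 means no `p` yet, s1 means one `p` seen, s2 means more than one. Each `p` increments (capped at s2); other symbols loop. Accept from {s1, s2}.
A 3-state machine:
        p   q  
>  s0   s1  s0 
 * s1   s2  s1 
 * s2   s2  s2 
(> = start, * = accepting)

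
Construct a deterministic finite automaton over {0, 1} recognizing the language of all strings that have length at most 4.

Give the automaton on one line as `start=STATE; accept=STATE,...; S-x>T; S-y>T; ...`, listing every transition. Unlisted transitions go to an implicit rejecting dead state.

We only need to distinguish lengths 0, 1, …, 4, and '>4'. Chain S0 → S1 → S2 → S3 → S4 → S5 on every symbol, with S5 looping. Accepting states: {S0, S1, S2, S3, S4}.
With 6 states:
        0   1  
>* S0   S1  S1 
 * S1   S2  S2 
 * S2   S3  S3 
 * S3   S4  S4 
 * S4   S5  S5 
   S5   S5  S5 
(> = start, * = accepting)

start=S0; accept=S0,S1,S2,S3,S4; S0-0>S1; S0-1>S1; S1-0>S2; S1-1>S2; S2-0>S3; S2-1>S3; S3-0>S4; S3-1>S4; S4-0>S5; S4-1>S5; S5-0>S5; S5-1>S5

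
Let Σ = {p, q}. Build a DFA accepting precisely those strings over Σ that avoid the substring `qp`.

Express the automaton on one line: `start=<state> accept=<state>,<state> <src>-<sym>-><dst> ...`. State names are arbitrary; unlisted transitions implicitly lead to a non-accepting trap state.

Track partial matches of the forbidden pattern `qp`. State s2 is a dead state reached once `qp` has occurred; every other state accepts. s0 means no part of `qp` is currently matched.
A 3-state machine:
        p   q  
>* s0   s0  s1 
 * s1   s2  s1 
   s2   s2  s2 
(> = start, * = accepting)

start=s0 accept=s0,s1 s0-p->s0 s0-q->s1 s1-p->s2 s1-q->s1 s2-p->s2 s2-q->s2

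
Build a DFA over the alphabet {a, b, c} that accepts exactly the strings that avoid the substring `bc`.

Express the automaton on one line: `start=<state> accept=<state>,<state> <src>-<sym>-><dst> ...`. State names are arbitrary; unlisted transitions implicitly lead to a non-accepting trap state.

Track partial matches of the forbidden pattern `bc`. State q2 is a dead state reached once `bc` has occurred; every other state accepts. q0 means no part of `bc` is currently matched.
With 3 states:
        a   b   c  
>* q0   q0  q1  q0 
 * q1   q0  q1  q2 
   q2   q2  q2  q2 
(> = start, * = accepting)

start=q0 accept=q0,q1 q0-a->q0 q0-b->q1 q0-c->q0 q1-a->q0 q1-b->q1 q1-c->q2 q2-a->q2 q2-b->q2 q2-c->q2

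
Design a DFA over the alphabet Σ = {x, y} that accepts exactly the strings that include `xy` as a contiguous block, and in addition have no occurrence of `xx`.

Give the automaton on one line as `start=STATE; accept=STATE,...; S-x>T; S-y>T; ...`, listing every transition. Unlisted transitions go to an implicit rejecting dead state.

start=q0; accept=q3,q4; q0-x>q1; q0-y>q0; q1-x>q2; q1-y>q3; q2-x>q2; q2-y>q2; q3-x>q4; q3-y>q3; q4-x>q2; q4-y>q3

Handle the two conditions separately and then intersect. One (3 states) tracks whether and how much of `xy` has been seen; the other (3 states) tracks partial matches of the forbidden pattern `xx`. Each combined state is a pair, one component from each; accept when both components accept. After merging equivalent states the machine shrinks.
5 states suffice.
        x   y  
>  q0   q1  q0 
   q1   q2  q3 
   q2   q2  q2 
 * q3   q4  q3 
 * q4   q2  q3 
(> = start, * = accepting)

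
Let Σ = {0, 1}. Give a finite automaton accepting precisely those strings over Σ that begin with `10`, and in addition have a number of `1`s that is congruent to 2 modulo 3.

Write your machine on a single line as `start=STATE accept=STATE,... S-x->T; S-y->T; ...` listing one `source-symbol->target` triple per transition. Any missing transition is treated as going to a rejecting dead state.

Handle the two conditions separately and then intersect. The first has 4 states tracking whether the input so far still matches the prefix `10`; the second has 3 states tracking the count of `1`s modulo 3. A product state is a pair (one from each), accepting exactly when both do.
8 states suffice.
        0   1  
>  s0   s1  s2 
   s1   s1  s3 
   s2   s4  s5 
   s3   s3  s5 
   s4   s4  s6 
   s5   s5  s1 
 * s6   s6  s7 
   s7   s7  s4 
(> = start, * = accepting)

start=s0; accept=s6; s0-0->s1; s0-1->s2; s1-0->s1; s1-1->s3; s2-0->s4; s2-1->s5; s3-0->s3; s3-1->s5; s4-0->s4; s4-1->s6; s5-0->s5; s5-1->s1; s6-0->s6; s6-1->s7; s7-0->s7; s7-1->s4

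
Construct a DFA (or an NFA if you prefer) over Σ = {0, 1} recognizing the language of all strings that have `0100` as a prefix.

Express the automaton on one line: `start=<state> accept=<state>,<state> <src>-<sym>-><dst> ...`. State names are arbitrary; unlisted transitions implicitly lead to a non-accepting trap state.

Check the first 4 symbols one by one: q0 through q3 record how many have matched `0100` so far; any wrong symbol goes to the dead state q5. After all 4 match we enter the accepting sink q4.
6 states suffice.
        0   1  
>  q0   q1  q5 
   q1   q5  q2 
   q2   q3  q5 
   q3   q4  q5 
 * q4   q4  q4 
   q5   q5  q5 
(> = start, * = accepting)

start=q0 accept=q4 q0-0->q1 q0-1->q5 q1-0->q5 q1-1->q2 q2-0->q3 q2-1->q5 q3-0->q4 q3-1->q5 q4-0->q4 q4-1->q4 q5-0->q5 q5-1->q5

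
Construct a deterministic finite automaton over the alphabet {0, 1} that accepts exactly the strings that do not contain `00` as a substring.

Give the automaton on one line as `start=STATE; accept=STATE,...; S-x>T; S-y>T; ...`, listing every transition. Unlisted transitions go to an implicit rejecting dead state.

Track partial matches of the forbidden pattern `00`. State S2 is a dead state reached once `00` has occurred; every other state accepts. S0 means no part of `00` is currently matched.
A 3-state machine:
        0   1  
>* S0   S1  S0 
 * S1   S2  S0 
   S2   S2  S2 
(> = start, * = accepting)

start=S0; accept=S0,S1; S0-0>S1; S0-1>S0; S1-0>S2; S1-1>S0; S2-0>S2; S2-1>S2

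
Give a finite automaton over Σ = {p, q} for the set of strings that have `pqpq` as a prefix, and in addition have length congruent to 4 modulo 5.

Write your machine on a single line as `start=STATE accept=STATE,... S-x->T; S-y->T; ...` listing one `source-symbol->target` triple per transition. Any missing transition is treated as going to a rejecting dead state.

Build one automaton per condition and run them in lockstep. The first has 6 states tracking whether the input so far still matches the prefix `pqpq`; the second has 5 states tracking the input length modulo 5. A product state is a pair (one from each), accepting exactly when both do. Minimizing collapses redundant product states.
       p  q 
>  A   B  C 
   B   C  D 
   C   C  C 
   D   E  C 
   E   C  F 
 * F   G  G 
   G   H  H 
   H   I  I 
   I   J  J 
   J   F  F 
(> = start, * = accepting)

start=A; accept=F; A-p->B; A-q->C; B-p->C; B-q->D; C-p->C; C-q->C; D-p->E; D-q->C; E-p->C; E-q->F; F-p->G; F-q->G; G-p->H; G-q->H; H-p->I; H-q->I; I-p->J; I-q->J; J-p->F; J-q->F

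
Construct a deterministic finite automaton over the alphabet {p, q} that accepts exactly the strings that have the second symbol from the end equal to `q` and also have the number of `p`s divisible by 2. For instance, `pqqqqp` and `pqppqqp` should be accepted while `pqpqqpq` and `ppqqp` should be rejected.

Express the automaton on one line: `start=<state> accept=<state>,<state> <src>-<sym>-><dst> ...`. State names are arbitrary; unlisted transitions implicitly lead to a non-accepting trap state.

start=A accept=G,J A-p->B A-q->C B-p->D B-q->E C-p->F C-q->G D-p->H D-q->I E-p->J E-q->K F-p->D F-q->E G-p->F G-q->G H-p->D H-q->E I-p->F I-q->G J-p->H J-q->I K-p->J K-q->K

Handle the two conditions separately and then intersect. The first has 7 states tracking the last 2 symbols read; the second has 2 states tracking the count of `p`s modulo 2. A product state is a pair (one from each), accepting exactly when both do.
With 11 states:
       p  q 
>  A   B  C 
   B   D  E 
   C   F  G 
   D   H  I 
   E   J  K 
   F   D  E 
 * G   F  G 
   H   D  E 
   I   F  G 
 * J   H  I 
   K   J  K 
(> = start, * = accepting)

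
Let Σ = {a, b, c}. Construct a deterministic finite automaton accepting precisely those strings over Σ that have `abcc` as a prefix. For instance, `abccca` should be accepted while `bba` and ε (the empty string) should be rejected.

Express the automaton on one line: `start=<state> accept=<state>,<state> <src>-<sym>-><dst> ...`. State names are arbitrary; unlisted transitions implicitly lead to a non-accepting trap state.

start=q0 accept=q4 q0-a->q1 q0-b->q5 q0-c->q5 q1-a->q5 q1-b->q2 q1-c->q5 q2-a->q5 q2-b->q5 q2-c->q3 q3-a->q5 q3-b->q5 q3-c->q4 q4-a->q4 q4-b->q4 q4-c->q4 q5-a->q5 q5-b->q5 q5-c->q5

Check the first 4 symbols one by one: q0 through q3 record how many have matched `abcc` so far; any wrong symbol goes to the dead state q5. After all 4 match we enter the accepting sink q4.
6 states suffice.
        a   b   c  
>  q0   q1  q5  q5 
   q1   q5  q2  q5 
   q2   q5  q5  q3 
   q3   q5  q5  q4 
 * q4   q4  q4  q4 
   q5   q5  q5  q5 
(> = start, * = accepting)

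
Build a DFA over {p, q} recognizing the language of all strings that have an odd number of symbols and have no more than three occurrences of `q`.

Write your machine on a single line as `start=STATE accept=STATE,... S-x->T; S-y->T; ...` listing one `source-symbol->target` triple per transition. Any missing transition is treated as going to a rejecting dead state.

Build one automaton per condition and run them in lockstep. The first has 2 states tracking the input length modulo 2; the second has 5 states tracking the count of `q`s, saturating at 4. A product state is a pair (one from each), accepting exactly when both do.
With 10 states:
        p   q  
>  s0   s1  s2 
 * s1   s0  s3 
 * s2   s3  s4 
   s3   s2  s5 
   s4   s5  s6 
 * s5   s4  s7 
 * s6   s7  s8 
   s7   s6  s9 
   s8   s9  s9 
   s9   s8  s8 
(> = start, * = accepting)

start=s0; accept=s1,s2,s5,s6; s0-p->s1; s0-q->s2; s1-p->s0; s1-q->s3; s2-p->s3; s2-q->s4; s3-p->s2; s3-q->s5; s4-p->s5; s4-q->s6; s5-p->s4; s5-q->s7; s6-p->s7; s6-q->s8; s7-p->s6; s7-q->s9; s8-p->s9; s8-q->s9; s9-p->s8; s9-q->s8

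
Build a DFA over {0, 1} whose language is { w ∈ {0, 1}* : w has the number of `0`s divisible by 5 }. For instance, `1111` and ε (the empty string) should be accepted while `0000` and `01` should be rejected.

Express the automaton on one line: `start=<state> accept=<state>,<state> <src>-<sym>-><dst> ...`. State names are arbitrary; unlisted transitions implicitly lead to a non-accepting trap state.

start=A accept=A A-0->B A-1->A B-0->C B-1->B C-0->D C-1->C D-0->E D-1->D E-0->A E-1->E

Keep the running count of `0`s modulo 5: each `0` advances along the cycle A → B → C → D → E → A while other symbols loop. Accept at A.
5 states suffice.
       0  1 
>* A   B  A 
   B   C  B 
   C   D  C 
   D   E  D 
   E   A  E 
(> = start, * = accepting)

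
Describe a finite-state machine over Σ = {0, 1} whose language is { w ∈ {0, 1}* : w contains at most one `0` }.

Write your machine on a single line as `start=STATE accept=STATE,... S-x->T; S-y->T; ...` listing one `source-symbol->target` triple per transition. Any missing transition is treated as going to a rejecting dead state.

Only the number of `0`s matters, and only up to 2. Make a chain S0 → S1 → S2 advanced by each `0` (with S2 absorbing); every other symbol self-loops. The accepting set is {S0, S1}.
        0   1  
>* S0   S1  S0 
 * S1   S2  S1 
   S2   S2  S2 
(> = start, * = accepting)

start=S0; accept=S0,S1; S0-0->S1; S0-1->S0; S1-0->S2; S1-1->S1; S2-0->S2; S2-1->S2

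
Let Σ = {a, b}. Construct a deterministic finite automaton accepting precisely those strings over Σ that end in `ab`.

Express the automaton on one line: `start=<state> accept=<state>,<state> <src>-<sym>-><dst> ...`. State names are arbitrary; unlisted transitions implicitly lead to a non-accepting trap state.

Remember how much of `ab` the current input suffix matches. State q0 means no match yet; q1 means the last symbol is `a`; q2 means the last 2 symbols are `ab`. Only q2 accepts. On a mismatch, fall back to the longest proper suffix that is still a prefix of `ab`.
        a   b  
>  q0   q1  q0 
   q1   q1  q2 
 * q2   q1  q0 
(> = start, * = accepting)

start=q0 accept=q2 q0-a->q1 q0-b->q0 q1-a->q1 q1-b->q2 q2-a->q1 q2-b->q0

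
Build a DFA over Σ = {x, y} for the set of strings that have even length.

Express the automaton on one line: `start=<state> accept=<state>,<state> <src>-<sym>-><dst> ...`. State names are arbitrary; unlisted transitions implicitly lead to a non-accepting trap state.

start=s0 accept=s0 s0-x->s1 s0-y->s1 s1-x->s0 s1-y->s0

Only the length mod 2 matters, so use a 2-cycle: from any state, every input symbol moves to the next state, wrapping s1 back to s0. Mark s0 accepting.
2 states suffice.
        x   y  
>* s0   s1  s1 
   s1   s0  s0 
(> = start, * = accepting)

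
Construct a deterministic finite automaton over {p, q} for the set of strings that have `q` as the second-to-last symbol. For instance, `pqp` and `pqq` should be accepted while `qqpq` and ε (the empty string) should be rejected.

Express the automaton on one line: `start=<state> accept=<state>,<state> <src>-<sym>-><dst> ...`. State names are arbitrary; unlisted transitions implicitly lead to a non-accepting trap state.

A DFA must remember the last 2 symbols (since which symbol is second-to-last isn't known until the input ends). Use one state per possible window of the last ≤2 symbols; accept from those whose window starts with `q`.
7 states suffice.
        p   q  
>  S0   S1  S2 
   S1   S3  S4 
   S2   S5  S6 
   S3   S3  S4 
   S4   S5  S6 
 * S5   S3  S4 
 * S6   S5  S6 
(> = start, * = accepting)

start=S0 accept=S5,S6 S0-p->S1 S0-q->S2 S1-p->S3 S1-q->S4 S2-p->S5 S2-q->S6 S3-p->S3 S3-q->S4 S4-p->S5 S4-q->S6 S5-p->S3 S5-q->S4 S6-p->S5 S6-q->S6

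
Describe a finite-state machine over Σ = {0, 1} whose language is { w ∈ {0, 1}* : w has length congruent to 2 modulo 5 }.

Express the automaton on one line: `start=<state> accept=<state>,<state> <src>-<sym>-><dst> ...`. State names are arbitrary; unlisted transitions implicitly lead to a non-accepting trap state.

start=q0 accept=q2 q0-0->q1 q0-1->q1 q1-0->q2 q1-1->q2 q2-0->q3 q2-1->q3 q3-0->q4 q3-1->q4 q4-0->q0 q4-1->q0

Only the length mod 5 matters, so use a 5-cycle: from any state, every input symbol moves to the next state, wrapping q4 back to q0. Mark q2 accepting.
A 5-state machine:
        0   1  
>  q0   q1  q1 
   q1   q2  q2 
 * q2   q3  q3 
   q3   q4  q4 
   q4   q0  q0 
(> = start, * = accepting)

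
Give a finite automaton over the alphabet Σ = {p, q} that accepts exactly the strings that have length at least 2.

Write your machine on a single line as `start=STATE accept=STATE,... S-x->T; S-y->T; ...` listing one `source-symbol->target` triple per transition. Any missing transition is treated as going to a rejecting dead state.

Count input length up to 3: every symbol moves from S0 toward S3, which means 'more than 2' and absorbs. Accept from {S2, S3}.
A 4-state machine:
        p   q  
>  S0   S1  S1 
   S1   S2  S2 
 * S2   S3  S3 
 * S3   S3  S3 
(> = start, * = accepting)

start=S0; accept=S2,S3; S0-p->S1; S0-q->S1; S1-p->S2; S1-q->S2; S2-p->S3; S2-q->S3; S3-p->S3; S3-q->S3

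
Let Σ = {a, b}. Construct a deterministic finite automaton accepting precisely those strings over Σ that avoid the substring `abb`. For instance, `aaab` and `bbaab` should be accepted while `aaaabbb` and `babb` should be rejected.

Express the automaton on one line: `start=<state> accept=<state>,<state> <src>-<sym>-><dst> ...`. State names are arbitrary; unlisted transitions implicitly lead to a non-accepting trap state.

start=S0 accept=S0,S1,S2 S0-a->S1 S0-b->S0 S1-a->S1 S1-b->S2 S2-a->S1 S2-b->S3 S3-a->S3 S3-b->S3

This is the complement of 'contains `abb`'. Use the same substring-matching states — S0 through S3 holding how much of `abb` has just been matched — but flip the accepting set: everything except the trap S3 accepts.
4 states suffice.
        a   b  
>* S0   S1  S0 
 * S1   S1  S2 
 * S2   S1  S3 
   S3   S3  S3 
(> = start, * = accepting)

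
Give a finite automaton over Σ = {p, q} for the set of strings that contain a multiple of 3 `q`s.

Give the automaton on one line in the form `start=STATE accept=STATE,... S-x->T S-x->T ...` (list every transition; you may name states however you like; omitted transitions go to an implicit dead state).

start=S0 accept=S0 S0-p->S0 S0-q->S1 S1-p->S1 S1-q->S2 S2-p->S2 S2-q->S0

The only thing that matters is how many `q`s have appeared, reduced mod 3. Use one state per residue: S0 for 0, …, S2 for 2. Reading `q` moves to the next residue; anything else stays put. S0 is accepting.
3 states suffice.
        p   q  
>* S0   S0  S1 
   S1   S1  S2 
   S2   S2  S0 
(> = start, * = accepting)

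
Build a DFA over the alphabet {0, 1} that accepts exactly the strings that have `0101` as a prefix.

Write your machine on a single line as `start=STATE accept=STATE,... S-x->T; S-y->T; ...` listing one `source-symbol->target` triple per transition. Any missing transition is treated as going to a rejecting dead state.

Check the first 4 symbols one by one: q0 through q3 record how many have matched `0101` so far; any wrong symbol goes to the dead state q5. After all 4 match we enter the accepting sink q4.
With 6 states:
        0   1  
>  q0   q1  q5 
   q1   q5  q2 
   q2   q3  q5 
   q3   q5  q4 
 * q4   q4  q4 
   q5   q5  q5 
(> = start, * = accepting)

start=q0; accept=q4; q0-0->q1; q0-1->q5; q1-0->q5; q1-1->q2; q2-0->q3; q2-1->q5; q3-0->q5; q3-1->q4; q4-0->q4; q4-1->q4; q5-0->q5; q5-1->q5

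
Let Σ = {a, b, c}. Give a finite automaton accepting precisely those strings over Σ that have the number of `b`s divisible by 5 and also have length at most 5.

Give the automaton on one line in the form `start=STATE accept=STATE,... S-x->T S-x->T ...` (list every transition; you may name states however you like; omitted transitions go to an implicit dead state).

start=q0 accept=q0,q1,q3,q6,q8,q10 q0-a->q1 q0-b->q2 q0-c->q1 q1-a->q3 q1-b->q4 q1-c->q3 q2-a->q4 q2-b->q5 q2-c->q4 q3-a->q6 q3-b->q4 q3-c->q6 q4-a->q4 q4-b->q4 q4-c->q4 q5-a->q4 q5-b->q7 q5-c->q4 q6-a->q8 q6-b->q4 q6-c->q8 q7-a->q4 q7-b->q9 q7-c->q4 q8-a->q10 q8-b->q4 q8-c->q10 q9-a->q4 q9-b->q10 q9-c->q4 q10-a->q4 q10-b->q4 q10-c->q4

Build one automaton per condition and run them in lockstep. The first has 5 states tracking the count of `b`s modulo 5; the second has 7 states tracking the input length, saturating at 6. A product state is a pair (one from each), accepting exactly when both do. After merging equivalent states the machine shrinks.
11 states suffice.
          a    b    c  
>* q0     q1   q2   q1 
 * q1     q3   q4   q3 
   q2     q4   q5   q4 
 * q3     q6   q4   q6 
   q4     q4   q4   q4 
   q5     q4   q7   q4 
 * q6     q8   q4   q8 
   q7     q4   q9   q4 
 * q8    q10   q4  q10 
   q9     q4  q10   q4 
 * q10    q4   q4   q4 
(> = start, * = accepting)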